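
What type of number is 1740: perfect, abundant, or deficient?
abundant

Proper divisors of 1740: sum = 1 + 2 + 3 + 4 + 5 + 6 + 10 + 12 + ... + 348 + 435 + 580 + 870 (23 divisors) = 3300
Since 3300 > 1740, 1740 is abundant.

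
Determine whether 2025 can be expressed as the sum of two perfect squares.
0² + 45² (a=0, b=45)

Factorization: 2025 = 3^4 × 5^2
By Fermat: n is sum of two squares iff every prime p ≡ 3 (mod 4) appears to even power.
All primes ≡ 3 (mod 4) appear to even power.
Search a = 0, 1, 2, … for 2025 - a² a perfect square: first hit at a = 0: 2025 - 0 = 2025 = 45².
2025 = 0² + 45² = 0 + 2025 ✓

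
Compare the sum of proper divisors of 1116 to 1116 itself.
abundant

Proper divisors of 1116: sum = 1 + 2 + 3 + 4 + 6 + 9 + 12 + 18 + ... + 186 + 279 + 372 + 558 (17 divisors) = 1796
Since 1796 > 1116, 1116 is abundant.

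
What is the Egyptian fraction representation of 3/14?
1/5 + 1/70

Greedy algorithm:
3/14: ceiling(14/3) = 5, use 1/5
1/70: ceiling(70/1) = 70, use 1/70
Result: 3/14 = 1/5 + 1/70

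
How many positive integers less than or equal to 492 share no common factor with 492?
160

492 = 2^2 × 3 × 41
φ(n) = n × ∏(1 - 1/p) for each prime p dividing n
φ(492) = 492 × (1 - 1/2) × (1 - 1/3) × (1 - 1/41) = 160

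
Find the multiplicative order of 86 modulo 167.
166

167 is prime, so ord(86) divides φ(167) = 166.
Divisors of 166: 1, 2, 83, 166.
Repeated squaring: 86^1 ≡ 86, 86^2 ≡ 48, 86^4 ≡ 133, 86^8 ≡ 154, 86^16 ≡ 2, 86^32 ≡ 4, 86^64 ≡ 16, 86^128 ≡ 89 (mod 167).
Test 86^d mod 167 for each divisor d in increasing order:
86^1 ≡ 86
86^2 ≡ 48
86^83 = 86^64·86^16·86^2·86^1 ≡ 166
86^166 = 86^128·86^32·86^4·86^2 ≡ 1  ← first divisor giving 1
The order is 166.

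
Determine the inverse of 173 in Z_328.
237

gcd(173, 328) = 1, so the inverse exists.
Extended Euclidean algorithm on (328, 173):
328 = 1 × 173 + 155  ⟹  155 = (1)·328 + (-1)·173
173 = 1 × 155 + 18  ⟹  18 = (-1)·328 + (2)·173
155 = 8 × 18 + 11  ⟹  11 = (9)·328 + (-17)·173
18 = 1 × 11 + 7  ⟹  7 = (-10)·328 + (19)·173
11 = 1 × 7 + 4  ⟹  4 = (19)·328 + (-36)·173
7 = 1 × 4 + 3  ⟹  3 = (-29)·328 + (55)·173
4 = 1 × 3 + 1  ⟹  1 = (48)·328 + (-91)·173
So (-91)·173 ≡ 1 (mod 328), i.e. 173^(-1) ≡ -91 ≡ 237 (mod 328).
Check: 173 × 237 = 41001 ≡ 1 (mod 328)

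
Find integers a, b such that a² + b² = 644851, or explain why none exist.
Not possible

Factorization: 644851 = 23^3 × 53
By Fermat: n is sum of two squares iff every prime p ≡ 3 (mod 4) appears to even power.
Prime(s) ≡ 3 (mod 4) with odd exponent: [(23, 3)]
Therefore 644851 cannot be expressed as a² + b².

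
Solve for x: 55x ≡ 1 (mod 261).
19

gcd(55, 261) = 1, so the inverse exists.
Extended Euclidean algorithm on (261, 55):
261 = 4 × 55 + 41  ⟹  41 = (1)·261 + (-4)·55
55 = 1 × 41 + 14  ⟹  14 = (-1)·261 + (5)·55
41 = 2 × 14 + 13  ⟹  13 = (3)·261 + (-14)·55
14 = 1 × 13 + 1  ⟹  1 = (-4)·261 + (19)·55
So (19)·55 ≡ 1 (mod 261), i.e. 55^(-1) ≡ 19 (mod 261).
Check: 55 × 19 = 1045 ≡ 1 (mod 261)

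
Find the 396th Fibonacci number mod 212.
172

Matrix identity: Q^n = [[F_(n+1), F_n], [F_n, F_(n-1)]] with Q = [[1,1],[1,0]].
n = 396 = 110001100₂. Square-and-multiply, entries mod 212:
Q^1 = [[1,1],[1,0]]
Q^3 = (Q^1)²·Q = [[3,2],[2,1]]
Q^6 = (Q^3)² = [[13,8],[8,5]]
Q^12 = (Q^6)² = [[21,144],[144,89]]
Q^24 = (Q^12)² = [[189,152],[152,37]]
Q^49 = (Q^24)²·Q = [[109,101],[101,8]]
Q^99 = (Q^49)²·Q = [[191,34],[34,157]]
Q^198 = (Q^99)² = [[113,172],[172,153]]
Q^396 = (Q^198)² = [[165,172],[172,205]]
F_396 mod 212 = Q^396[0][1] = 172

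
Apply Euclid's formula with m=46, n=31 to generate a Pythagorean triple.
(1155, 2852, 3077)

Euclid's formula: a = m² - n², b = 2mn, c = m² + n²
m = 46, n = 31
a = 46² - 31² = 2116 - 961 = 1155
b = 2 × 46 × 31 = 2852
c = 46² + 31² = 2116 + 961 = 3077
Verification: 1155² + 2852² = 1334025 + 8133904 = 9467929 = 3077² ✓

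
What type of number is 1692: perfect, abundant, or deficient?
abundant

Proper divisors of 1692: sum = 1 + 2 + 3 + 4 + 6 + 9 + 12 + 18 + ... + 282 + 423 + 564 + 846 (17 divisors) = 2676
Since 2676 > 1692, 1692 is abundant.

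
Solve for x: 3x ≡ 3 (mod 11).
x ≡ 1 (mod 11)

gcd(3, 11) = 1, which divides 3, so solutions exist.
Find 3^(-1) mod 11 by the extended Euclidean algorithm:
11 = 3 × 3 + 2  ⟹  2 = (1)·11 + (-3)·3
3 = 1 × 2 + 1  ⟹  1 = (-1)·11 + (4)·3
So (4)·3 ≡ 1 (mod 11), i.e. 3^(-1) ≡ 4 (mod 11).
x ≡ 4 × 3 = 12 ≡ 1 (mod 11).
Check: 3 × 1 = 3 ≡ 3 (mod 11).
Unique solution: x ≡ 1 (mod 11)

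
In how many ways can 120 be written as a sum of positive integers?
1844349560

p(n) counts ways to write n as a sum of positive integers (order ignored).
Euler's pentagonal recurrence: p(k) = p(k-1) + p(k-2) - p(k-5) - p(k-7) + p(k-12) + p(k-15) - ... (offsets j(3j∓1)/2, signs ++--, p(0)=1, p(<0)=0).
DP table for k = 0..119: p(0)=1, p(1)=1, p(2)=2, p(3)=3, p(4)=5, p(5)=7, p(6)=11, p(7)=15, p(8)=22, p(9)=30, p(10)=42, p(11)=56, p(12)=77, p(13)=101, p(14)=135, p(15)=176, p(16)=231, p(17)=297, p(18)=385, p(19)=490, p(20)=627, p(21)=792, p(22)=1002, p(23)=1255, p(24)=1575, p(25)=1958, p(26)=2436, p(27)=3010, p(28)=3718, p(29)=4565, p(30)=5604, p(31)=6842, p(32)=8349, p(33)=10143, p(34)=12310, p(35)=14883, p(36)=17977, p(37)=21637, p(38)=26015, p(39)=31185, p(40)=37338, p(41)=44583, p(42)=53174, p(43)=63261, p(44)=75175, p(45)=89134, p(46)=105558, p(47)=124754, p(48)=147273, p(49)=173525, p(50)=204226, p(51)=239943, p(52)=281589, p(53)=329931, p(54)=386155, p(55)=451276, p(56)=526823, p(57)=614154, p(58)=715220, p(59)=831820, p(60)=966467, p(61)=1121505, p(62)=1300156, p(63)=1505499, p(64)=1741630, p(65)=2012558, p(66)=2323520, p(67)=2679689, p(68)=3087735, p(69)=3554345, p(70)=4087968, p(71)=4697205, p(72)=5392783, p(73)=6185689, p(74)=7089500, p(75)=8118264, p(76)=9289091, p(77)=10619863, p(78)=12132164, p(79)=13848650, p(80)=15796476, p(81)=18004327, p(82)=20506255, p(83)=23338469, p(84)=26543660, p(85)=30167357, p(86)=34262962, p(87)=38887673, p(88)=44108109, p(89)=49995925, p(90)=56634173, p(91)=64112359, p(92)=72533807, p(93)=82010177, p(94)=92669720, p(95)=104651419, p(96)=118114304, p(97)=133230930, p(98)=150198136, p(99)=169229875, p(100)=190569292, p(101)=214481126, p(102)=241265379, p(103)=271248950, p(104)=304801365, p(105)=342325709, p(106)=384276336, p(107)=431149389, p(108)=483502844, p(109)=541946240, p(110)=607163746, p(111)=679903203, p(112)=761002156, p(113)=851376628, p(114)=952050665, p(115)=1064144451, p(116)=1188908248, p(117)=1327710076, p(118)=1482074143, p(119)=1653668665.
Final step: p(120) = p(119) + p(118) - p(115) - p(113) + p(108) + p(105) - p(98) - p(94) + p(85) + p(80) - p(69) - p(63) + p(50) + p(43) - p(28) - p(20) + p(3)
= 1653668665 + 1482074143 - 1064144451 - 851376628 + 483502844 + 342325709 - 150198136 - 92669720 + 30167357 + 15796476 - 3554345 - 1505499 + 204226 + 63261 - 3718 - 627 + 3
= 1844349560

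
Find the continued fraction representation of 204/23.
[8; 1, 6, 1, 2]

Euclidean algorithm steps:
204 = 8 × 23 + 20
23 = 1 × 20 + 3
20 = 6 × 3 + 2
3 = 1 × 2 + 1
2 = 2 × 1 + 0
Continued fraction: [8; 1, 6, 1, 2]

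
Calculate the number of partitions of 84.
26543660

p(n) counts ways to write n as a sum of positive integers (order ignored).
Euler's pentagonal recurrence: p(k) = p(k-1) + p(k-2) - p(k-5) - p(k-7) + p(k-12) + p(k-15) - ... (offsets j(3j∓1)/2, signs ++--, p(0)=1, p(<0)=0).
DP table for k = 0..83: p(0)=1, p(1)=1, p(2)=2, p(3)=3, p(4)=5, p(5)=7, p(6)=11, p(7)=15, p(8)=22, p(9)=30, p(10)=42, p(11)=56, p(12)=77, p(13)=101, p(14)=135, p(15)=176, p(16)=231, p(17)=297, p(18)=385, p(19)=490, p(20)=627, p(21)=792, p(22)=1002, p(23)=1255, p(24)=1575, p(25)=1958, p(26)=2436, p(27)=3010, p(28)=3718, p(29)=4565, p(30)=5604, p(31)=6842, p(32)=8349, p(33)=10143, p(34)=12310, p(35)=14883, p(36)=17977, p(37)=21637, p(38)=26015, p(39)=31185, p(40)=37338, p(41)=44583, p(42)=53174, p(43)=63261, p(44)=75175, p(45)=89134, p(46)=105558, p(47)=124754, p(48)=147273, p(49)=173525, p(50)=204226, p(51)=239943, p(52)=281589, p(53)=329931, p(54)=386155, p(55)=451276, p(56)=526823, p(57)=614154, p(58)=715220, p(59)=831820, p(60)=966467, p(61)=1121505, p(62)=1300156, p(63)=1505499, p(64)=1741630, p(65)=2012558, p(66)=2323520, p(67)=2679689, p(68)=3087735, p(69)=3554345, p(70)=4087968, p(71)=4697205, p(72)=5392783, p(73)=6185689, p(74)=7089500, p(75)=8118264, p(76)=9289091, p(77)=10619863, p(78)=12132164, p(79)=13848650, p(80)=15796476, p(81)=18004327, p(82)=20506255, p(83)=23338469.
Final step: p(84) = p(83) + p(82) - p(79) - p(77) + p(72) + p(69) - p(62) - p(58) + p(49) + p(44) - p(33) - p(27) + p(14) + p(7)
= 23338469 + 20506255 - 13848650 - 10619863 + 5392783 + 3554345 - 1300156 - 715220 + 173525 + 75175 - 10143 - 3010 + 135 + 15
= 26543660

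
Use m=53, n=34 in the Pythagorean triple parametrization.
(1653, 3604, 3965)

Euclid's formula: a = m² - n², b = 2mn, c = m² + n²
m = 53, n = 34
a = 53² - 34² = 2809 - 1156 = 1653
b = 2 × 53 × 34 = 3604
c = 53² + 34² = 2809 + 1156 = 3965
Verification: 1653² + 3604² = 2732409 + 12988816 = 15721225 = 3965² ✓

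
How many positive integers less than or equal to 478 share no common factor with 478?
238

478 = 2 × 239
φ(n) = n × ∏(1 - 1/p) for each prime p dividing n
φ(478) = 478 × (1 - 1/2) × (1 - 1/239) = 238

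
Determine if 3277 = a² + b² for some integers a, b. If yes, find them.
19² + 54² (a=19, b=54)

Factorization: 3277 = 29 × 113
By Fermat: n is sum of two squares iff every prime p ≡ 3 (mod 4) appears to even power.
All primes ≡ 3 (mod 4) appear to even power.
Search a = 0, 1, 2, … for 3277 - a² a perfect square: first hit at a = 19: 3277 - 361 = 2916 = 54².
3277 = 19² + 54² = 361 + 2916 ✓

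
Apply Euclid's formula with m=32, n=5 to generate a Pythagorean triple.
(999, 320, 1049)

Euclid's formula: a = m² - n², b = 2mn, c = m² + n²
m = 32, n = 5
a = 32² - 5² = 1024 - 25 = 999
b = 2 × 32 × 5 = 320
c = 32² + 5² = 1024 + 25 = 1049
Verification: 999² + 320² = 998001 + 102400 = 1100401 = 1049² ✓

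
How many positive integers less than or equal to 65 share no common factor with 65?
48

65 = 5 × 13
φ(n) = n × ∏(1 - 1/p) for each prime p dividing n
φ(65) = 65 × (1 - 1/5) × (1 - 1/13) = 48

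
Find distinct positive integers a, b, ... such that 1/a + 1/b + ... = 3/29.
1/10 + 1/290

Greedy algorithm:
3/29: ceiling(29/3) = 10, use 1/10
1/290: ceiling(290/1) = 290, use 1/290
Result: 3/29 = 1/10 + 1/290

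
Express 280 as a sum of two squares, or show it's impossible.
Not possible

Factorization: 280 = 2^3 × 5 × 7
By Fermat: n is sum of two squares iff every prime p ≡ 3 (mod 4) appears to even power.
Prime(s) ≡ 3 (mod 4) with odd exponent: [(7, 1)]
Therefore 280 cannot be expressed as a² + b².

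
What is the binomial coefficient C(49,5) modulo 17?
11

Using Lucas' theorem:
Write n=49 and k=5 in base 17:
n in base 17: [2, 15]
k in base 17: [0, 5]
C(49,5) mod 17 = ∏ C(n_i, k_i) mod 17
Digit binomials (mod 17): C(2,0) = 1; C(15,5) = 3003 ≡ 11
Product: 1 × 11 = 11 ≡ 11 (mod 17)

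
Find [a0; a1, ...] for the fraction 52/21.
[2; 2, 10]

Euclidean algorithm steps:
52 = 2 × 21 + 10
21 = 2 × 10 + 1
10 = 10 × 1 + 0
Continued fraction: [2; 2, 10]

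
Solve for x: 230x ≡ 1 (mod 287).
146

gcd(230, 287) = 1, so the inverse exists.
Extended Euclidean algorithm on (287, 230):
287 = 1 × 230 + 57  ⟹  57 = (1)·287 + (-1)·230
230 = 4 × 57 + 2  ⟹  2 = (-4)·287 + (5)·230
57 = 28 × 2 + 1  ⟹  1 = (113)·287 + (-141)·230
So (-141)·230 ≡ 1 (mod 287), i.e. 230^(-1) ≡ -141 ≡ 146 (mod 287).
Check: 230 × 146 = 33580 ≡ 1 (mod 287)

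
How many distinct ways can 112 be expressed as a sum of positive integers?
761002156

p(n) counts ways to write n as a sum of positive integers (order ignored).
Euler's pentagonal recurrence: p(k) = p(k-1) + p(k-2) - p(k-5) - p(k-7) + p(k-12) + p(k-15) - ... (offsets j(3j∓1)/2, signs ++--, p(0)=1, p(<0)=0).
DP table for k = 0..111: p(0)=1, p(1)=1, p(2)=2, p(3)=3, p(4)=5, p(5)=7, p(6)=11, p(7)=15, p(8)=22, p(9)=30, p(10)=42, p(11)=56, p(12)=77, p(13)=101, p(14)=135, p(15)=176, p(16)=231, p(17)=297, p(18)=385, p(19)=490, p(20)=627, p(21)=792, p(22)=1002, p(23)=1255, p(24)=1575, p(25)=1958, p(26)=2436, p(27)=3010, p(28)=3718, p(29)=4565, p(30)=5604, p(31)=6842, p(32)=8349, p(33)=10143, p(34)=12310, p(35)=14883, p(36)=17977, p(37)=21637, p(38)=26015, p(39)=31185, p(40)=37338, p(41)=44583, p(42)=53174, p(43)=63261, p(44)=75175, p(45)=89134, p(46)=105558, p(47)=124754, p(48)=147273, p(49)=173525, p(50)=204226, p(51)=239943, p(52)=281589, p(53)=329931, p(54)=386155, p(55)=451276, p(56)=526823, p(57)=614154, p(58)=715220, p(59)=831820, p(60)=966467, p(61)=1121505, p(62)=1300156, p(63)=1505499, p(64)=1741630, p(65)=2012558, p(66)=2323520, p(67)=2679689, p(68)=3087735, p(69)=3554345, p(70)=4087968, p(71)=4697205, p(72)=5392783, p(73)=6185689, p(74)=7089500, p(75)=8118264, p(76)=9289091, p(77)=10619863, p(78)=12132164, p(79)=13848650, p(80)=15796476, p(81)=18004327, p(82)=20506255, p(83)=23338469, p(84)=26543660, p(85)=30167357, p(86)=34262962, p(87)=38887673, p(88)=44108109, p(89)=49995925, p(90)=56634173, p(91)=64112359, p(92)=72533807, p(93)=82010177, p(94)=92669720, p(95)=104651419, p(96)=118114304, p(97)=133230930, p(98)=150198136, p(99)=169229875, p(100)=190569292, p(101)=214481126, p(102)=241265379, p(103)=271248950, p(104)=304801365, p(105)=342325709, p(106)=384276336, p(107)=431149389, p(108)=483502844, p(109)=541946240, p(110)=607163746, p(111)=679903203.
Final step: p(112) = p(111) + p(110) - p(107) - p(105) + p(100) + p(97) - p(90) - p(86) + p(77) + p(72) - p(61) - p(55) + p(42) + p(35) - p(20) - p(12)
= 679903203 + 607163746 - 431149389 - 342325709 + 190569292 + 133230930 - 56634173 - 34262962 + 10619863 + 5392783 - 1121505 - 451276 + 53174 + 14883 - 627 - 77
= 761002156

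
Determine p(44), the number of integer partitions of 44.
75175

p(n) counts ways to write n as a sum of positive integers (order ignored).
Euler's pentagonal recurrence: p(k) = p(k-1) + p(k-2) - p(k-5) - p(k-7) + p(k-12) + p(k-15) - ... (offsets j(3j∓1)/2, signs ++--, p(0)=1, p(<0)=0).
DP table for k = 0..43: p(0)=1, p(1)=1, p(2)=2, p(3)=3, p(4)=5, p(5)=7, p(6)=11, p(7)=15, p(8)=22, p(9)=30, p(10)=42, p(11)=56, p(12)=77, p(13)=101, p(14)=135, p(15)=176, p(16)=231, p(17)=297, p(18)=385, p(19)=490, p(20)=627, p(21)=792, p(22)=1002, p(23)=1255, p(24)=1575, p(25)=1958, p(26)=2436, p(27)=3010, p(28)=3718, p(29)=4565, p(30)=5604, p(31)=6842, p(32)=8349, p(33)=10143, p(34)=12310, p(35)=14883, p(36)=17977, p(37)=21637, p(38)=26015, p(39)=31185, p(40)=37338, p(41)=44583, p(42)=53174, p(43)=63261.
Final step: p(44) = p(43) + p(42) - p(39) - p(37) + p(32) + p(29) - p(22) - p(18) + p(9) + p(4)
= 63261 + 53174 - 31185 - 21637 + 8349 + 4565 - 1002 - 385 + 30 + 5
= 75175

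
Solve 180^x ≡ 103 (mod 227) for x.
74

Baby-step giant-step with step n = ⌈√227⌉ = 16.
Baby steps 180^j mod 227 (j:value) for j=0..15: 0:1, 1:180, 2:166, 3:143, 4:89, 5:130, 6:19, 7:15, 8:203, 9:220, 10:102, 11:200, 12:134, 13:58, 14:225, 15:94.
Giant-step multiplier: 180^(-16) ≡ 180^(226-16) = 180^210 ≡ 147 (mod 227).
Giant steps γ_i = 103·147^i mod 227: γ_0=103, γ_1=159, γ_2=219, γ_3=186, γ_4=102 (in table at j=10).
x = i·n + j = 4·16 + 10 = 74.
Check: 180^74 ≡ 103 (mod 227).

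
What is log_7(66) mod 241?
157

Baby-step giant-step with step n = ⌈√241⌉ = 16.
Baby steps 7^j mod 241 (j:value) for j=0..15: 0:1, 1:7, 2:49, 3:102, 4:232, 5:178, 6:41, 7:46, 8:81, 9:85, 10:113, 11:68, 12:235, 13:199, 14:188, 15:111.
Giant-step multiplier: 7^(-16) ≡ 7^(240-16) = 7^224 ≡ 183 (mod 241).
Giant steps γ_i = 66·183^i mod 241: γ_0=66, γ_1=28, γ_2=63, γ_3=202, γ_4=93, γ_5=149, γ_6=34, γ_7=197, γ_8=142, γ_9=199 (in table at j=13).
x = i·n + j = 9·16 + 13 = 157.
Check: 7^157 ≡ 66 (mod 241).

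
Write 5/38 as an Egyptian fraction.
1/8 + 1/152

Greedy algorithm:
5/38: ceiling(38/5) = 8, use 1/8
1/152: ceiling(152/1) = 152, use 1/152
Result: 5/38 = 1/8 + 1/152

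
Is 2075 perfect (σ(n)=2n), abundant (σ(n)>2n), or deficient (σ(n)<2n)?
deficient

Proper divisors of 2075: sum = 1 + 5 + 25 + 83 + 415 = 529
Since 529 < 2075, 2075 is deficient.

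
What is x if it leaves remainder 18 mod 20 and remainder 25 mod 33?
58

Using Chinese Remainder Theorem:
M = 20 × 33 = 660
M1 = 33, M2 = 20
y1 = 33^(-1) mod 20 = 17
y2 = 20^(-1) mod 33 = 5
x = (18×33×17 + 25×20×5) mod 660 = 58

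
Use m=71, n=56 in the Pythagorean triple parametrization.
(1905, 7952, 8177)

Euclid's formula: a = m² - n², b = 2mn, c = m² + n²
m = 71, n = 56
a = 71² - 56² = 5041 - 3136 = 1905
b = 2 × 71 × 56 = 7952
c = 71² + 56² = 5041 + 3136 = 8177
Verification: 1905² + 7952² = 3629025 + 63234304 = 66863329 = 8177² ✓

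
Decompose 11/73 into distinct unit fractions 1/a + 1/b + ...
1/7 + 1/128 + 1/65408

Greedy algorithm:
11/73: ceiling(73/11) = 7, use 1/7
4/511: ceiling(511/4) = 128, use 1/128
1/65408: ceiling(65408/1) = 65408, use 1/65408
Result: 11/73 = 1/7 + 1/128 + 1/65408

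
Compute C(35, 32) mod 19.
9

Using Lucas' theorem:
Write n=35 and k=32 in base 19:
n in base 19: [1, 16]
k in base 19: [1, 13]
C(35,32) mod 19 = ∏ C(n_i, k_i) mod 19
Digit binomials (mod 19): C(1,1) = 1; C(16,13) = 560 ≡ 9
Product: 1 × 9 = 9 ≡ 9 (mod 19)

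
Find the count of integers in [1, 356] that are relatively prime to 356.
176

356 = 2^2 × 89
φ(n) = n × ∏(1 - 1/p) for each prime p dividing n
φ(356) = 356 × (1 - 1/2) × (1 - 1/89) = 176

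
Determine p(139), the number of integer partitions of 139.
13610949895

p(n) counts ways to write n as a sum of positive integers (order ignored).
Euler's pentagonal recurrence: p(k) = p(k-1) + p(k-2) - p(k-5) - p(k-7) + p(k-12) + p(k-15) - ... (offsets j(3j∓1)/2, signs ++--, p(0)=1, p(<0)=0).
DP table for k = 0..138: p(0)=1, p(1)=1, p(2)=2, p(3)=3, p(4)=5, p(5)=7, p(6)=11, p(7)=15, p(8)=22, p(9)=30, p(10)=42, p(11)=56, p(12)=77, p(13)=101, p(14)=135, p(15)=176, p(16)=231, p(17)=297, p(18)=385, p(19)=490, p(20)=627, p(21)=792, p(22)=1002, p(23)=1255, p(24)=1575, p(25)=1958, p(26)=2436, p(27)=3010, p(28)=3718, p(29)=4565, p(30)=5604, p(31)=6842, p(32)=8349, p(33)=10143, p(34)=12310, p(35)=14883, p(36)=17977, p(37)=21637, p(38)=26015, p(39)=31185, p(40)=37338, p(41)=44583, p(42)=53174, p(43)=63261, p(44)=75175, p(45)=89134, p(46)=105558, p(47)=124754, p(48)=147273, p(49)=173525, p(50)=204226, p(51)=239943, p(52)=281589, p(53)=329931, p(54)=386155, p(55)=451276, p(56)=526823, p(57)=614154, p(58)=715220, p(59)=831820, p(60)=966467, p(61)=1121505, p(62)=1300156, p(63)=1505499, p(64)=1741630, p(65)=2012558, p(66)=2323520, p(67)=2679689, p(68)=3087735, p(69)=3554345, p(70)=4087968, p(71)=4697205, p(72)=5392783, p(73)=6185689, p(74)=7089500, p(75)=8118264, p(76)=9289091, p(77)=10619863, p(78)=12132164, p(79)=13848650, p(80)=15796476, p(81)=18004327, p(82)=20506255, p(83)=23338469, p(84)=26543660, p(85)=30167357, p(86)=34262962, p(87)=38887673, p(88)=44108109, p(89)=49995925, p(90)=56634173, p(91)=64112359, p(92)=72533807, p(93)=82010177, p(94)=92669720, p(95)=104651419, p(96)=118114304, p(97)=133230930, p(98)=150198136, p(99)=169229875, p(100)=190569292, p(101)=214481126, p(102)=241265379, p(103)=271248950, p(104)=304801365, p(105)=342325709, p(106)=384276336, p(107)=431149389, p(108)=483502844, p(109)=541946240, p(110)=607163746, p(111)=679903203, p(112)=761002156, p(113)=851376628, p(114)=952050665, p(115)=1064144451, p(116)=1188908248, p(117)=1327710076, p(118)=1482074143, p(119)=1653668665, p(120)=1844349560, p(121)=2056148051, p(122)=2291320912, p(123)=2552338241, p(124)=2841940500, p(125)=3163127352, p(126)=3519222692, p(127)=3913864295, p(128)=4351078600, p(129)=4835271870, p(130)=5371315400, p(131)=5964539504, p(132)=6620830889, p(133)=7346629512, p(134)=8149040695, p(135)=9035836076, p(136)=10015581680, p(137)=11097645016, p(138)=12292341831.
Final step: p(139) = p(138) + p(137) - p(134) - p(132) + p(127) + p(124) - p(117) - p(113) + p(104) + p(99) - p(88) - p(82) + p(69) + p(62) - p(47) - p(39) + p(22) + p(13)
= 12292341831 + 11097645016 - 8149040695 - 6620830889 + 3913864295 + 2841940500 - 1327710076 - 851376628 + 304801365 + 169229875 - 44108109 - 20506255 + 3554345 + 1300156 - 124754 - 31185 + 1002 + 101
= 13610949895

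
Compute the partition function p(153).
54770336324

p(n) counts ways to write n as a sum of positive integers (order ignored).
Euler's pentagonal recurrence: p(k) = p(k-1) + p(k-2) - p(k-5) - p(k-7) + p(k-12) + p(k-15) - ... (offsets j(3j∓1)/2, signs ++--, p(0)=1, p(<0)=0).
DP table for k = 0..152: p(0)=1, p(1)=1, p(2)=2, p(3)=3, p(4)=5, p(5)=7, p(6)=11, p(7)=15, p(8)=22, p(9)=30, p(10)=42, p(11)=56, p(12)=77, p(13)=101, p(14)=135, p(15)=176, p(16)=231, p(17)=297, p(18)=385, p(19)=490, p(20)=627, p(21)=792, p(22)=1002, p(23)=1255, p(24)=1575, p(25)=1958, p(26)=2436, p(27)=3010, p(28)=3718, p(29)=4565, p(30)=5604, p(31)=6842, p(32)=8349, p(33)=10143, p(34)=12310, p(35)=14883, p(36)=17977, p(37)=21637, p(38)=26015, p(39)=31185, p(40)=37338, p(41)=44583, p(42)=53174, p(43)=63261, p(44)=75175, p(45)=89134, p(46)=105558, p(47)=124754, p(48)=147273, p(49)=173525, p(50)=204226, p(51)=239943, p(52)=281589, p(53)=329931, p(54)=386155, p(55)=451276, p(56)=526823, p(57)=614154, p(58)=715220, p(59)=831820, p(60)=966467, p(61)=1121505, p(62)=1300156, p(63)=1505499, p(64)=1741630, p(65)=2012558, p(66)=2323520, p(67)=2679689, p(68)=3087735, p(69)=3554345, p(70)=4087968, p(71)=4697205, p(72)=5392783, p(73)=6185689, p(74)=7089500, p(75)=8118264, p(76)=9289091, p(77)=10619863, p(78)=12132164, p(79)=13848650, p(80)=15796476, p(81)=18004327, p(82)=20506255, p(83)=23338469, p(84)=26543660, p(85)=30167357, p(86)=34262962, p(87)=38887673, p(88)=44108109, p(89)=49995925, p(90)=56634173, p(91)=64112359, p(92)=72533807, p(93)=82010177, p(94)=92669720, p(95)=104651419, p(96)=118114304, p(97)=133230930, p(98)=150198136, p(99)=169229875, p(100)=190569292, p(101)=214481126, p(102)=241265379, p(103)=271248950, p(104)=304801365, p(105)=342325709, p(106)=384276336, p(107)=431149389, p(108)=483502844, p(109)=541946240, p(110)=607163746, p(111)=679903203, p(112)=761002156, p(113)=851376628, p(114)=952050665, p(115)=1064144451, p(116)=1188908248, p(117)=1327710076, p(118)=1482074143, p(119)=1653668665, p(120)=1844349560, p(121)=2056148051, p(122)=2291320912, p(123)=2552338241, p(124)=2841940500, p(125)=3163127352, p(126)=3519222692, p(127)=3913864295, p(128)=4351078600, p(129)=4835271870, p(130)=5371315400, p(131)=5964539504, p(132)=6620830889, p(133)=7346629512, p(134)=8149040695, p(135)=9035836076, p(136)=10015581680, p(137)=11097645016, p(138)=12292341831, p(139)=13610949895, p(140)=15065878135, p(141)=16670689208, p(142)=18440293320, p(143)=20390982757, p(144)=22540654445, p(145)=24908858009, p(146)=27517052599, p(147)=30388671978, p(148)=33549419497, p(149)=37027355200, p(150)=40853235313, p(151)=45060624582, p(152)=49686288421.
Final step: p(153) = p(152) + p(151) - p(148) - p(146) + p(141) + p(138) - p(131) - p(127) + p(118) + p(113) - p(102) - p(96) + p(83) + p(76) - p(61) - p(53) + p(36) + p(27) - p(8)
= 49686288421 + 45060624582 - 33549419497 - 27517052599 + 16670689208 + 12292341831 - 5964539504 - 3913864295 + 1482074143 + 851376628 - 241265379 - 118114304 + 23338469 + 9289091 - 1121505 - 329931 + 17977 + 3010 - 22
= 54770336324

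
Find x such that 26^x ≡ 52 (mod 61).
42

Baby-step giant-step with step n = ⌈√61⌉ = 8.
Baby steps 26^j mod 61 (j:value) for j=0..7: 0:1, 1:26, 2:5, 3:8, 4:25, 5:40, 6:3, 7:17.
Giant-step multiplier: 26^(-8) ≡ 26^(60-8) = 26^52 ≡ 57 (mod 61).
Giant steps γ_i = 52·57^i mod 61: γ_0=52, γ_1=36, γ_2=39, γ_3=27, γ_4=14, γ_5=5 (in table at j=2).
x = i·n + j = 5·8 + 2 = 42.
Check: 26^42 ≡ 52 (mod 61).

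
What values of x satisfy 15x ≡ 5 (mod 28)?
x ≡ 19 (mod 28)

gcd(15, 28) = 1, which divides 5, so solutions exist.
Find 15^(-1) mod 28 by the extended Euclidean algorithm:
28 = 1 × 15 + 13  ⟹  13 = (1)·28 + (-1)·15
15 = 1 × 13 + 2  ⟹  2 = (-1)·28 + (2)·15
13 = 6 × 2 + 1  ⟹  1 = (7)·28 + (-13)·15
So (-13)·15 ≡ 1 (mod 28), i.e. 15^(-1) ≡ -13 ≡ 15 (mod 28).
x ≡ 15 × 5 = 75 ≡ 19 (mod 28).
Check: 15 × 19 = 285 ≡ 5 (mod 28).
Unique solution: x ≡ 19 (mod 28)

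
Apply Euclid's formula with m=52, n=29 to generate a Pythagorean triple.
(1863, 3016, 3545)

Euclid's formula: a = m² - n², b = 2mn, c = m² + n²
m = 52, n = 29
a = 52² - 29² = 2704 - 841 = 1863
b = 2 × 52 × 29 = 3016
c = 52² + 29² = 2704 + 841 = 3545
Verification: 1863² + 3016² = 3470769 + 9096256 = 12567025 = 3545² ✓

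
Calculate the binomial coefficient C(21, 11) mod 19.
0

Using Lucas' theorem:
Write n=21 and k=11 in base 19:
n in base 19: [1, 2]
k in base 19: [0, 11]
C(21,11) mod 19 = ∏ C(n_i, k_i) mod 19
Digit binomials (mod 19): C(1,0) = 1; C(2,11) = 0 (k_i > n_i)
Product: 1 × 0 = 0 ≡ 0 (mod 19)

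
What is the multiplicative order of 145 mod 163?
81

163 is prime, so ord(145) divides φ(163) = 162.
Divisors of 162: 1, 2, 3, 6, 9, 18, 27, 54, 81, 162.
Repeated squaring: 145^1 ≡ 145, 145^2 ≡ 161, 145^4 ≡ 4, 145^8 ≡ 16, 145^16 ≡ 93, 145^32 ≡ 10, 145^64 ≡ 100, 145^128 ≡ 57 (mod 163).
Test 145^d mod 163 for each divisor d in increasing order:
145^1 ≡ 145
145^2 ≡ 161
145^3 = 145^2·145^1 ≡ 36
145^6 = 145^4·145^2 ≡ 155
145^9 = 145^8·145^1 ≡ 38
145^18 = 145^16·145^2 ≡ 140
145^27 = 145^16·145^8·145^2·145^1 ≡ 104
145^54 = 145^32·145^16·145^4·145^2 ≡ 58
145^81 = 145^64·145^16·145^1 ≡ 1  ← first divisor giving 1
The order is 81.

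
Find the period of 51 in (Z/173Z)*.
43

173 is prime, so ord(51) divides φ(173) = 172.
Divisors of 172: 1, 2, 4, 43, 86, 172.
Repeated squaring: 51^1 ≡ 51, 51^2 ≡ 6, 51^4 ≡ 36, 51^8 ≡ 85, 51^16 ≡ 132, 51^32 ≡ 124, 51^64 ≡ 152, 51^128 ≡ 95 (mod 173).
Test 51^d mod 173 for each divisor d in increasing order:
51^1 ≡ 51
51^2 ≡ 6
51^4 ≡ 36
51^43 = 51^32·51^8·51^2·51^1 ≡ 1  ← first divisor giving 1
The order is 43.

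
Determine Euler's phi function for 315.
144

315 = 3^2 × 5 × 7
φ(n) = n × ∏(1 - 1/p) for each prime p dividing n
φ(315) = 315 × (1 - 1/3) × (1 - 1/5) × (1 - 1/7) = 144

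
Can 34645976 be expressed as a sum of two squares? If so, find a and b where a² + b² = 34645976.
Not possible

Factorization: 34645976 = 2^3 × 163^3
By Fermat: n is sum of two squares iff every prime p ≡ 3 (mod 4) appears to even power.
Prime(s) ≡ 3 (mod 4) with odd exponent: [(163, 3)]
Therefore 34645976 cannot be expressed as a² + b².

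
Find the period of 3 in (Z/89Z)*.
88

89 is prime, so ord(3) divides φ(89) = 88.
Divisors of 88: 1, 2, 4, 8, 11, 22, 44, 88.
Repeated squaring: 3^1 ≡ 3, 3^2 ≡ 9, 3^4 ≡ 81, 3^8 ≡ 64, 3^16 ≡ 2, 3^32 ≡ 4, 3^64 ≡ 16 (mod 89).
Test 3^d mod 89 for each divisor d in increasing order:
3^1 ≡ 3
3^2 ≡ 9
3^4 ≡ 81
3^8 ≡ 64
3^11 = 3^8·3^2·3^1 ≡ 37
3^22 = 3^16·3^4·3^2 ≡ 34
3^44 = 3^32·3^8·3^4 ≡ 88
3^88 = 3^64·3^16·3^8 ≡ 1  ← first divisor giving 1
The order is 88.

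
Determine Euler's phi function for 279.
180

279 = 3^2 × 31
φ(n) = n × ∏(1 - 1/p) for each prime p dividing n
φ(279) = 279 × (1 - 1/3) × (1 - 1/31) = 180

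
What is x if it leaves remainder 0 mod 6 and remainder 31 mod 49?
276

Using Chinese Remainder Theorem:
M = 6 × 49 = 294
M1 = 49, M2 = 6
y1 = 49^(-1) mod 6 = 1
y2 = 6^(-1) mod 49 = 41
x = (0×49×1 + 31×6×41) mod 294 = 276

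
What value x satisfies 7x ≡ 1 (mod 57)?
49

gcd(7, 57) = 1, so the inverse exists.
Extended Euclidean algorithm on (57, 7):
57 = 8 × 7 + 1  ⟹  1 = (1)·57 + (-8)·7
So (-8)·7 ≡ 1 (mod 57), i.e. 7^(-1) ≡ -8 ≡ 49 (mod 57).
Check: 7 × 49 = 343 ≡ 1 (mod 57)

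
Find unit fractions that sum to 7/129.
1/19 + 1/613 + 1/1502463

Greedy algorithm:
7/129: ceiling(129/7) = 19, use 1/19
4/2451: ceiling(2451/4) = 613, use 1/613
1/1502463: ceiling(1502463/1) = 1502463, use 1/1502463
Result: 7/129 = 1/19 + 1/613 + 1/1502463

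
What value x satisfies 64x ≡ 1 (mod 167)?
107

gcd(64, 167) = 1, so the inverse exists.
Extended Euclidean algorithm on (167, 64):
167 = 2 × 64 + 39  ⟹  39 = (1)·167 + (-2)·64
64 = 1 × 39 + 25  ⟹  25 = (-1)·167 + (3)·64
39 = 1 × 25 + 14  ⟹  14 = (2)·167 + (-5)·64
25 = 1 × 14 + 11  ⟹  11 = (-3)·167 + (8)·64
14 = 1 × 11 + 3  ⟹  3 = (5)·167 + (-13)·64
11 = 3 × 3 + 2  ⟹  2 = (-18)·167 + (47)·64
3 = 1 × 2 + 1  ⟹  1 = (23)·167 + (-60)·64
So (-60)·64 ≡ 1 (mod 167), i.e. 64^(-1) ≡ -60 ≡ 107 (mod 167).
Check: 64 × 107 = 6848 ≡ 1 (mod 167)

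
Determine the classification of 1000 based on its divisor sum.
abundant

Proper divisors of 1000: sum = 1 + 2 + 4 + 5 + 8 + 10 + 20 + 25 + 40 + 50 + 100 + 125 + 200 + 250 + 500 = 1340
Since 1340 > 1000, 1000 is abundant.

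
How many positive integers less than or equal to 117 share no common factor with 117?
72

117 = 3^2 × 13
φ(n) = n × ∏(1 - 1/p) for each prime p dividing n
φ(117) = 117 × (1 - 1/3) × (1 - 1/13) = 72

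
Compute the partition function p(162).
129913904637

p(n) counts ways to write n as a sum of positive integers (order ignored).
Euler's pentagonal recurrence: p(k) = p(k-1) + p(k-2) - p(k-5) - p(k-7) + p(k-12) + p(k-15) - ... (offsets j(3j∓1)/2, signs ++--, p(0)=1, p(<0)=0).
DP table for k = 0..161: p(0)=1, p(1)=1, p(2)=2, p(3)=3, p(4)=5, p(5)=7, p(6)=11, p(7)=15, p(8)=22, p(9)=30, p(10)=42, p(11)=56, p(12)=77, p(13)=101, p(14)=135, p(15)=176, p(16)=231, p(17)=297, p(18)=385, p(19)=490, p(20)=627, p(21)=792, p(22)=1002, p(23)=1255, p(24)=1575, p(25)=1958, p(26)=2436, p(27)=3010, p(28)=3718, p(29)=4565, p(30)=5604, p(31)=6842, p(32)=8349, p(33)=10143, p(34)=12310, p(35)=14883, p(36)=17977, p(37)=21637, p(38)=26015, p(39)=31185, p(40)=37338, p(41)=44583, p(42)=53174, p(43)=63261, p(44)=75175, p(45)=89134, p(46)=105558, p(47)=124754, p(48)=147273, p(49)=173525, p(50)=204226, p(51)=239943, p(52)=281589, p(53)=329931, p(54)=386155, p(55)=451276, p(56)=526823, p(57)=614154, p(58)=715220, p(59)=831820, p(60)=966467, p(61)=1121505, p(62)=1300156, p(63)=1505499, p(64)=1741630, p(65)=2012558, p(66)=2323520, p(67)=2679689, p(68)=3087735, p(69)=3554345, p(70)=4087968, p(71)=4697205, p(72)=5392783, p(73)=6185689, p(74)=7089500, p(75)=8118264, p(76)=9289091, p(77)=10619863, p(78)=12132164, p(79)=13848650, p(80)=15796476, p(81)=18004327, p(82)=20506255, p(83)=23338469, p(84)=26543660, p(85)=30167357, p(86)=34262962, p(87)=38887673, p(88)=44108109, p(89)=49995925, p(90)=56634173, p(91)=64112359, p(92)=72533807, p(93)=82010177, p(94)=92669720, p(95)=104651419, p(96)=118114304, p(97)=133230930, p(98)=150198136, p(99)=169229875, p(100)=190569292, p(101)=214481126, p(102)=241265379, p(103)=271248950, p(104)=304801365, p(105)=342325709, p(106)=384276336, p(107)=431149389, p(108)=483502844, p(109)=541946240, p(110)=607163746, p(111)=679903203, p(112)=761002156, p(113)=851376628, p(114)=952050665, p(115)=1064144451, p(116)=1188908248, p(117)=1327710076, p(118)=1482074143, p(119)=1653668665, p(120)=1844349560, p(121)=2056148051, p(122)=2291320912, p(123)=2552338241, p(124)=2841940500, p(125)=3163127352, p(126)=3519222692, p(127)=3913864295, p(128)=4351078600, p(129)=4835271870, p(130)=5371315400, p(131)=5964539504, p(132)=6620830889, p(133)=7346629512, p(134)=8149040695, p(135)=9035836076, p(136)=10015581680, p(137)=11097645016, p(138)=12292341831, p(139)=13610949895, p(140)=15065878135, p(141)=16670689208, p(142)=18440293320, p(143)=20390982757, p(144)=22540654445, p(145)=24908858009, p(146)=27517052599, p(147)=30388671978, p(148)=33549419497, p(149)=37027355200, p(150)=40853235313, p(151)=45060624582, p(152)=49686288421, p(153)=54770336324, p(154)=60356673280, p(155)=66493182097, p(156)=73232243759, p(157)=80630964769, p(158)=88751778802, p(159)=97662728555, p(160)=107438159466, p(161)=118159068427.
Final step: p(162) = p(161) + p(160) - p(157) - p(155) + p(150) + p(147) - p(140) - p(136) + p(127) + p(122) - p(111) - p(105) + p(92) + p(85) - p(70) - p(62) + p(45) + p(36) - p(17) - p(7)
= 118159068427 + 107438159466 - 80630964769 - 66493182097 + 40853235313 + 30388671978 - 15065878135 - 10015581680 + 3913864295 + 2291320912 - 679903203 - 342325709 + 72533807 + 30167357 - 4087968 - 1300156 + 89134 + 17977 - 297 - 15
= 129913904637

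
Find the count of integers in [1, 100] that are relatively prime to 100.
40

100 = 2^2 × 5^2
φ(n) = n × ∏(1 - 1/p) for each prime p dividing n
φ(100) = 100 × (1 - 1/2) × (1 - 1/5) = 40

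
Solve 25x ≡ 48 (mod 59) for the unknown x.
x ≡ 9 (mod 59)

gcd(25, 59) = 1, which divides 48, so solutions exist.
Find 25^(-1) mod 59 by the extended Euclidean algorithm:
59 = 2 × 25 + 9  ⟹  9 = (1)·59 + (-2)·25
25 = 2 × 9 + 7  ⟹  7 = (-2)·59 + (5)·25
9 = 1 × 7 + 2  ⟹  2 = (3)·59 + (-7)·25
7 = 3 × 2 + 1  ⟹  1 = (-11)·59 + (26)·25
So (26)·25 ≡ 1 (mod 59), i.e. 25^(-1) ≡ 26 (mod 59).
x ≡ 26 × 48 = 1248 ≡ 9 (mod 59).
Check: 25 × 9 = 225 ≡ 48 (mod 59).
Unique solution: x ≡ 9 (mod 59)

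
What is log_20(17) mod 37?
19

Baby-step giant-step with step n = ⌈√37⌉ = 7.
Baby steps 20^j mod 37 (j:value) for j=0..6: 0:1, 1:20, 2:30, 3:8, 4:12, 5:18, 6:27.
Giant-step multiplier: 20^(-7) ≡ 20^(36-7) = 20^29 ≡ 32 (mod 37).
Giant steps γ_i = 17·32^i mod 37: γ_0=17, γ_1=26, γ_2=18 (in table at j=5).
x = i·n + j = 2·7 + 5 = 19.
Check: 20^19 ≡ 17 (mod 37).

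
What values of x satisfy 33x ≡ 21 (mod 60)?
x ≡ 17 (mod 20)

gcd(33, 60) = 3, which divides 21, so solutions exist.
Divide through by 3: 11x ≡ 7 (mod 20).
Find 11^(-1) mod 20 by the extended Euclidean algorithm:
20 = 1 × 11 + 9  ⟹  9 = (1)·20 + (-1)·11
11 = 1 × 9 + 2  ⟹  2 = (-1)·20 + (2)·11
9 = 4 × 2 + 1  ⟹  1 = (5)·20 + (-9)·11
So (-9)·11 ≡ 1 (mod 20), i.e. 11^(-1) ≡ -9 ≡ 11 (mod 20).
x ≡ 11 × 7 = 77 ≡ 17 (mod 20).
Check: 33 × 17 = 561 ≡ 21 (mod 60).
x ≡ 17 (mod 20), giving 3 solutions mod 60.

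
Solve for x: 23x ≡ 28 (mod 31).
x ≡ 12 (mod 31)

gcd(23, 31) = 1, which divides 28, so solutions exist.
Find 23^(-1) mod 31 by the extended Euclidean algorithm:
31 = 1 × 23 + 8  ⟹  8 = (1)·31 + (-1)·23
23 = 2 × 8 + 7  ⟹  7 = (-2)·31 + (3)·23
8 = 1 × 7 + 1  ⟹  1 = (3)·31 + (-4)·23
So (-4)·23 ≡ 1 (mod 31), i.e. 23^(-1) ≡ -4 ≡ 27 (mod 31).
x ≡ 27 × 28 = 756 ≡ 12 (mod 31).
Check: 23 × 12 = 276 ≡ 28 (mod 31).
Unique solution: x ≡ 12 (mod 31)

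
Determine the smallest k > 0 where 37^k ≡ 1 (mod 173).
86

173 is prime, so ord(37) divides φ(173) = 172.
Divisors of 172: 1, 2, 4, 43, 86, 172.
Repeated squaring: 37^1 ≡ 37, 37^2 ≡ 158, 37^4 ≡ 52, 37^8 ≡ 109, 37^16 ≡ 117, 37^32 ≡ 22, 37^64 ≡ 138, 37^128 ≡ 14 (mod 173).
Test 37^d mod 173 for each divisor d in increasing order:
37^1 ≡ 37
37^2 ≡ 158
37^4 ≡ 52
37^43 = 37^32·37^8·37^2·37^1 ≡ 172
37^86 = 37^64·37^16·37^4·37^2 ≡ 1  ← first divisor giving 1
The order is 86.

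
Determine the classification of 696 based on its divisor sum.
abundant

Proper divisors of 696: sum = 1 + 2 + 3 + 4 + 6 + 8 + 12 + 24 + 29 + 58 + 87 + 116 + 174 + 232 + 348 = 1104
Since 1104 > 696, 696 is abundant.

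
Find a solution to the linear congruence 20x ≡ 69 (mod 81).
x ≡ 48 (mod 81)

gcd(20, 81) = 1, which divides 69, so solutions exist.
Find 20^(-1) mod 81 by the extended Euclidean algorithm:
81 = 4 × 20 + 1  ⟹  1 = (1)·81 + (-4)·20
So (-4)·20 ≡ 1 (mod 81), i.e. 20^(-1) ≡ -4 ≡ 77 (mod 81).
x ≡ 77 × 69 = 5313 ≡ 48 (mod 81).
Check: 20 × 48 = 960 ≡ 69 (mod 81).
Unique solution: x ≡ 48 (mod 81)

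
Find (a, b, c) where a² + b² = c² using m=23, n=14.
(333, 644, 725)

Euclid's formula: a = m² - n², b = 2mn, c = m² + n²
m = 23, n = 14
a = 23² - 14² = 529 - 196 = 333
b = 2 × 23 × 14 = 644
c = 23² + 14² = 529 + 196 = 725
Verification: 333² + 644² = 110889 + 414736 = 525625 = 725² ✓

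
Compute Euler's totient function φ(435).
224

435 = 3 × 5 × 29
φ(n) = n × ∏(1 - 1/p) for each prime p dividing n
φ(435) = 435 × (1 - 1/3) × (1 - 1/5) × (1 - 1/29) = 224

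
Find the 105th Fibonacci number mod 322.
34

Matrix identity: Q^n = [[F_(n+1), F_n], [F_n, F_(n-1)]] with Q = [[1,1],[1,0]].
n = 105 = 1101001₂. Square-and-multiply, entries mod 322:
Q^1 = [[1,1],[1,0]]
Q^3 = (Q^1)²·Q = [[3,2],[2,1]]
Q^6 = (Q^3)² = [[13,8],[8,5]]
Q^13 = (Q^6)²·Q = [[55,233],[233,144]]
Q^26 = (Q^13)² = [[320,321],[321,321]]
Q^52 = (Q^26)² = [[5,3],[3,2]]
Q^105 = (Q^52)²·Q = [[55,34],[34,21]]
F_105 mod 322 = Q^105[0][1] = 34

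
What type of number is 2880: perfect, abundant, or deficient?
abundant

Proper divisors of 2880: sum = 1 + 2 + 3 + 4 + 5 + 6 + 8 + 9 + ... + 576 + 720 + 960 + 1440 (41 divisors) = 7026
Since 7026 > 2880, 2880 is abundant.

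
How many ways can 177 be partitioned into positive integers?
522115831195

p(n) counts ways to write n as a sum of positive integers (order ignored).
Euler's pentagonal recurrence: p(k) = p(k-1) + p(k-2) - p(k-5) - p(k-7) + p(k-12) + p(k-15) - ... (offsets j(3j∓1)/2, signs ++--, p(0)=1, p(<0)=0).
DP table for k = 0..176: p(0)=1, p(1)=1, p(2)=2, p(3)=3, p(4)=5, p(5)=7, p(6)=11, p(7)=15, p(8)=22, p(9)=30, p(10)=42, p(11)=56, p(12)=77, p(13)=101, p(14)=135, p(15)=176, p(16)=231, p(17)=297, p(18)=385, p(19)=490, p(20)=627, p(21)=792, p(22)=1002, p(23)=1255, p(24)=1575, p(25)=1958, p(26)=2436, p(27)=3010, p(28)=3718, p(29)=4565, p(30)=5604, p(31)=6842, p(32)=8349, p(33)=10143, p(34)=12310, p(35)=14883, p(36)=17977, p(37)=21637, p(38)=26015, p(39)=31185, p(40)=37338, p(41)=44583, p(42)=53174, p(43)=63261, p(44)=75175, p(45)=89134, p(46)=105558, p(47)=124754, p(48)=147273, p(49)=173525, p(50)=204226, p(51)=239943, p(52)=281589, p(53)=329931, p(54)=386155, p(55)=451276, p(56)=526823, p(57)=614154, p(58)=715220, p(59)=831820, p(60)=966467, p(61)=1121505, p(62)=1300156, p(63)=1505499, p(64)=1741630, p(65)=2012558, p(66)=2323520, p(67)=2679689, p(68)=3087735, p(69)=3554345, p(70)=4087968, p(71)=4697205, p(72)=5392783, p(73)=6185689, p(74)=7089500, p(75)=8118264, p(76)=9289091, p(77)=10619863, p(78)=12132164, p(79)=13848650, p(80)=15796476, p(81)=18004327, p(82)=20506255, p(83)=23338469, p(84)=26543660, p(85)=30167357, p(86)=34262962, p(87)=38887673, p(88)=44108109, p(89)=49995925, p(90)=56634173, p(91)=64112359, p(92)=72533807, p(93)=82010177, p(94)=92669720, p(95)=104651419, p(96)=118114304, p(97)=133230930, p(98)=150198136, p(99)=169229875, p(100)=190569292, p(101)=214481126, p(102)=241265379, p(103)=271248950, p(104)=304801365, p(105)=342325709, p(106)=384276336, p(107)=431149389, p(108)=483502844, p(109)=541946240, p(110)=607163746, p(111)=679903203, p(112)=761002156, p(113)=851376628, p(114)=952050665, p(115)=1064144451, p(116)=1188908248, p(117)=1327710076, p(118)=1482074143, p(119)=1653668665, p(120)=1844349560, p(121)=2056148051, p(122)=2291320912, p(123)=2552338241, p(124)=2841940500, p(125)=3163127352, p(126)=3519222692, p(127)=3913864295, p(128)=4351078600, p(129)=4835271870, p(130)=5371315400, p(131)=5964539504, p(132)=6620830889, p(133)=7346629512, p(134)=8149040695, p(135)=9035836076, p(136)=10015581680, p(137)=11097645016, p(138)=12292341831, p(139)=13610949895, p(140)=15065878135, p(141)=16670689208, p(142)=18440293320, p(143)=20390982757, p(144)=22540654445, p(145)=24908858009, p(146)=27517052599, p(147)=30388671978, p(148)=33549419497, p(149)=37027355200, p(150)=40853235313, p(151)=45060624582, p(152)=49686288421, p(153)=54770336324, p(154)=60356673280, p(155)=66493182097, p(156)=73232243759, p(157)=80630964769, p(158)=88751778802, p(159)=97662728555, p(160)=107438159466, p(161)=118159068427, p(162)=129913904637, p(163)=142798995930, p(164)=156919475295, p(165)=172389800255, p(166)=189334822579, p(167)=207890420102, p(168)=228204732751, p(169)=250438925115, p(170)=274768617130, p(171)=301384802048, p(172)=330495499613, p(173)=362326859895, p(174)=397125074750, p(175)=435157697830, p(176)=476715857290.
Final step: p(177) = p(176) + p(175) - p(172) - p(170) + p(165) + p(162) - p(155) - p(151) + p(142) + p(137) - p(126) - p(120) + p(107) + p(100) - p(85) - p(77) + p(60) + p(51) - p(32) - p(22) + p(1)
= 476715857290 + 435157697830 - 330495499613 - 274768617130 + 172389800255 + 129913904637 - 66493182097 - 45060624582 + 18440293320 + 11097645016 - 3519222692 - 1844349560 + 431149389 + 190569292 - 30167357 - 10619863 + 966467 + 239943 - 8349 - 1002 + 1
= 522115831195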